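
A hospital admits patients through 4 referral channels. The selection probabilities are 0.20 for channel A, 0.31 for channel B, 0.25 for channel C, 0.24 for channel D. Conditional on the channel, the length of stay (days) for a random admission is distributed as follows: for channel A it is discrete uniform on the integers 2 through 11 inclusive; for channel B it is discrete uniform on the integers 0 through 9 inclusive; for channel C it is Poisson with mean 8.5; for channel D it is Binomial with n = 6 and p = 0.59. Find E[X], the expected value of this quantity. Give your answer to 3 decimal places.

5.670

Component means — A: 6.5; B: 4.5; C: 8.5; D: 3.54.
E[X] = 0.2·6.5 + 0.31·4.5 + 0.25·8.5 + 0.24·3.54 = 5.6696.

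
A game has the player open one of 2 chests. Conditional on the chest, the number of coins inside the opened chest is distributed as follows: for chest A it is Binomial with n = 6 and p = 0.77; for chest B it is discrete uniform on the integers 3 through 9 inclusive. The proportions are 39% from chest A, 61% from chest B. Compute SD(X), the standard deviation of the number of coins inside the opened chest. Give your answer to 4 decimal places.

1.8186

Per component, A: μ=4.62, E[X²]=22.407; B: μ=6, E[X²]=40.
E[X] = 0.39·4.62 + 0.61·6 = 5.4618.
E[X²] = 0.39·22.407 + 0.61·40 = 33.1387.
Var(X) = E[X²] − (E[X])² = 33.1387 − 29.8313 = 3.30747.
SD(X) = √3.30747 = 1.81865.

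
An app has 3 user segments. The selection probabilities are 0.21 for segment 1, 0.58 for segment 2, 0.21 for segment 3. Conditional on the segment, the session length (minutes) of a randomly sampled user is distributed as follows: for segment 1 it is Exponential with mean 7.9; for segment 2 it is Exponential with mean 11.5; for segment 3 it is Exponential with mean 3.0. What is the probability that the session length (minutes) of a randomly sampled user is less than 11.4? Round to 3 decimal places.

0.730

Conditional on each segment, P(X < 11.4): 1: 0.763791; 2: 0.628908; 3: 0.977629.
By total probability, P(X < 11.4) = 0.21·0.763791 + 0.58·0.628908 + 0.21·0.977629 = 0.730465.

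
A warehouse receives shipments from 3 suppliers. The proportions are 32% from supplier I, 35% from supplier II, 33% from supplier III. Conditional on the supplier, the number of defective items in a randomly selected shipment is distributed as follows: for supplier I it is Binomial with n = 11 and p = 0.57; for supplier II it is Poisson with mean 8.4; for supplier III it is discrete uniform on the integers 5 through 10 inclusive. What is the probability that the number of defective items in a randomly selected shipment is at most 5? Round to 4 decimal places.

0.2113

Conditional on each supplier, P(X ≤ 5): I: 0.316554; II: 0.157277; III: 0.166667.
By total probability, P(X ≤ 5) = 0.32·0.316554 + 0.35·0.157277 + 0.33·0.166667 = 0.211344.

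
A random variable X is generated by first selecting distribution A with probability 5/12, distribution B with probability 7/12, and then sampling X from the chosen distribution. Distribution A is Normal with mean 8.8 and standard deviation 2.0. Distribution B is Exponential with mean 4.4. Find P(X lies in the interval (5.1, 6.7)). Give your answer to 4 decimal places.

Conditional on each component, P(5.1 < X < 6.7): A: 0.114702; B: 0.0956551.
By total probability, P(5.1 < X < 6.7) = 0.416667·0.114702 + 0.583333·0.0956551 = 0.103591.

0.1036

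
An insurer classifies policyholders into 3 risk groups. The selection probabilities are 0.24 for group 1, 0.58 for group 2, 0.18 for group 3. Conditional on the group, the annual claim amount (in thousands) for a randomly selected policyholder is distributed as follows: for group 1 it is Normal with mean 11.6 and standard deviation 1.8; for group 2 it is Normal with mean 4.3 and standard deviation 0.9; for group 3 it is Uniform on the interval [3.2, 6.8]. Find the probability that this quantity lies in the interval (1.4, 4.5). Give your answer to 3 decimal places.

0.406

Conditional on each group, P(1.4 < X < 4.5): 1: 3.99853e-05; 2: 0.587294; 3: 0.361111.
By total probability, P(1.4 < X < 4.5) = 0.24·3.99853e-05 + 0.58·0.587294 + 0.18·0.361111 = 0.40564.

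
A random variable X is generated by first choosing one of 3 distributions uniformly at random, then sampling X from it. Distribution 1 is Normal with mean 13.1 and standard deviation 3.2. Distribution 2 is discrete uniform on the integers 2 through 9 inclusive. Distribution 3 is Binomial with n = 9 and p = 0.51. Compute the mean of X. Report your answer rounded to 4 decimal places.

7.7300

Component means — 1: 13.1; 2: 5.5; 3: 4.59.
E[X] = 0.333333·13.1 + 0.333333·5.5 + 0.333333·4.59 = 7.73.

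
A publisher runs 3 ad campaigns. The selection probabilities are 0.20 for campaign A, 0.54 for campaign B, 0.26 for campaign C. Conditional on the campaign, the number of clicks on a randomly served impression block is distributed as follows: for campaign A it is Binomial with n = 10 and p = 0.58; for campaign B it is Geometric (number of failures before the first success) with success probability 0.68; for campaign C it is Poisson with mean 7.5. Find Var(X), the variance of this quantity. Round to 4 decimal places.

12.9662

Per component, A: μ=5.8, E[X²]=36.076; B: μ=0.470588, E[X²]=0.913495; C: μ=7.5, E[X²]=63.75.
E[X] = 0.2·5.8 + 0.54·0.470588 + 0.26·7.5 = 3.36412.
E[X²] = 0.2·36.076 + 0.54·0.913495 + 0.26·63.75 = 24.2835.
Var(X) = E[X²] − (E[X])² = 24.2835 − 11.3173 = 12.9662.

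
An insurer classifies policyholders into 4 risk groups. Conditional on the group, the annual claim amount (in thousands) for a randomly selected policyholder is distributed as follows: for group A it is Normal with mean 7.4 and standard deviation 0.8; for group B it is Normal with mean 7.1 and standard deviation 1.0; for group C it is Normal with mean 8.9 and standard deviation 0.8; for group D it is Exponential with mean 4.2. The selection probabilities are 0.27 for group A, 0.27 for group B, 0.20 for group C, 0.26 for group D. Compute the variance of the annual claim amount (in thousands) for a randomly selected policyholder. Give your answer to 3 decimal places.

7.918

Per component, A: μ=7.4, E[X²]=55.4; B: μ=7.1, E[X²]=51.41; C: μ=8.9, E[X²]=79.85; D: μ=4.2, E[X²]=35.28.
E[X] = 0.27·7.4 + 0.27·7.1 + 0.2·8.9 + 0.26·4.2 = 6.787.
E[X²] = 0.27·55.4 + 0.27·51.41 + 0.2·79.85 + 0.26·35.28 = 53.9815.
Var(X) = E[X²] − (E[X])² = 53.9815 − 46.0634 = 7.91813.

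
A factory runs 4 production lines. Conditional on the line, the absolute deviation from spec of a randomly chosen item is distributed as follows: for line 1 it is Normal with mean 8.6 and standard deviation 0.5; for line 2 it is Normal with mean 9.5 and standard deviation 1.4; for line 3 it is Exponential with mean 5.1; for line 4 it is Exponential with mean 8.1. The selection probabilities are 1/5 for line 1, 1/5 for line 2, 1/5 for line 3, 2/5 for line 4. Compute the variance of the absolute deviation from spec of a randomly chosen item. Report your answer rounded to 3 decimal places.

Per component, 1: μ=8.6, E[X²]=74.21; 2: μ=9.5, E[X²]=92.21; 3: μ=5.1, E[X²]=52.02; 4: μ=8.1, E[X²]=131.22.
E[X] = 0.2·8.6 + 0.2·9.5 + 0.2·5.1 + 0.4·8.1 = 7.88.
E[X²] = 0.2·74.21 + 0.2·92.21 + 0.2·52.02 + 0.4·131.22 = 96.176.
Var(X) = E[X²] − (E[X])² = 96.176 − 62.0944 = 34.0816.

34.082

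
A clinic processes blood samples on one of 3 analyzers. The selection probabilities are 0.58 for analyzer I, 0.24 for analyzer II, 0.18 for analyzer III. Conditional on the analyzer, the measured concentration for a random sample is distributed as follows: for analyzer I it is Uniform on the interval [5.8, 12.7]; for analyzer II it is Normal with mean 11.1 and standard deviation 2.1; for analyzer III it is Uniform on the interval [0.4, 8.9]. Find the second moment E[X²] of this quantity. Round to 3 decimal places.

87.532

For each component E[X²] = Var + (mean)², giving I: 89.53; II: 127.62; III: 27.6433.
Overall E[X²] = 0.58·89.53 + 0.24·127.62 + 0.18·27.6433 = 87.532.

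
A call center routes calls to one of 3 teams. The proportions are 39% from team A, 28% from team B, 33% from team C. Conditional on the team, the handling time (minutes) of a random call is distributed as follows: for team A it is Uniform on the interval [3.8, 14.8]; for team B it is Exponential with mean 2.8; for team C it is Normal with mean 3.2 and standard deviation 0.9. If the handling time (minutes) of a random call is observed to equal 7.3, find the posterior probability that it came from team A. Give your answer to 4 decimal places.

Likelihoods f(7.3 | ·): A: 0.0909091; B: 0.0263375; C: 1.38099e-05.
Posterior ∝ prior × likelihood. Numerator for A: 0.39·0.0909091 = 0.0354545.
Normalizing constant: 0.39·0.0909091 + 0.28·0.0263375 + 0.33·1.38099e-05 = 0.0428336.
P(A | observation) = 0.0354545 / 0.0428336 = 0.827727.

0.8277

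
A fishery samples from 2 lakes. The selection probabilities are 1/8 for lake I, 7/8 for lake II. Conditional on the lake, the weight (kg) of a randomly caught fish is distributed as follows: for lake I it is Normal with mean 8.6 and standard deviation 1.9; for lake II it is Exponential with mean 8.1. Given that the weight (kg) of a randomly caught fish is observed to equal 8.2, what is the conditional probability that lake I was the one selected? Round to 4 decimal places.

Likelihoods f(8.2 | ·): I: 0.205368; II: 0.04486.
Posterior ∝ prior × likelihood. Numerator for I: 0.125·0.205368 = 0.025671.
Normalizing constant: 0.125·0.205368 + 0.875·0.04486 = 0.0649234.
P(I | observation) = 0.025671 / 0.0649234 = 0.395404.

0.3954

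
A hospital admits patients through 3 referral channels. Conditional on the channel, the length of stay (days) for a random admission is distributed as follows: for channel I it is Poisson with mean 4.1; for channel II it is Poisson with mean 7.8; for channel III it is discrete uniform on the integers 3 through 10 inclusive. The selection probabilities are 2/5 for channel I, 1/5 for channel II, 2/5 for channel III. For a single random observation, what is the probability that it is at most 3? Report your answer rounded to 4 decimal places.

Conditional on each channel, P(X ≤ 3): I: 0.414182; II: 0.0484766; III: 0.125.
By total probability, P(X ≤ 3) = 0.4·0.414182 + 0.2·0.0484766 + 0.4·0.125 = 0.225368.

0.2254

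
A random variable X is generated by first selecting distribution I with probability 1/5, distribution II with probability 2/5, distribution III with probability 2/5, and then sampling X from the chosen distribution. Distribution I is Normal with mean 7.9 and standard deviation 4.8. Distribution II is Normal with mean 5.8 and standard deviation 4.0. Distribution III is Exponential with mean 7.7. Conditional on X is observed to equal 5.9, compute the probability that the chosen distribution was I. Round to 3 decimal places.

0.192

Likelihoods f(5.9 | ·): I: 0.0762026; II: 0.0997044; III: 0.0603585.
Posterior ∝ prior × likelihood. Numerator for I: 0.2·0.0762026 = 0.0152405.
Normalizing constant: 0.2·0.0762026 + 0.4·0.0997044 + 0.4·0.0603585 = 0.0792657.
P(I | observation) = 0.0152405 / 0.0792657 = 0.192271.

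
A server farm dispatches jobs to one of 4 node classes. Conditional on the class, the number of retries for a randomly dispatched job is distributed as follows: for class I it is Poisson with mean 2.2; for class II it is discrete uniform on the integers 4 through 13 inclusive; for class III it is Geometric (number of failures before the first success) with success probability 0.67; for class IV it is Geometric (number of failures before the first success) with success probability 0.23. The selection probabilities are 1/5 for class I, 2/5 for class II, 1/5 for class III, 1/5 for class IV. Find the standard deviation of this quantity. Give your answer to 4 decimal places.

Per component, I: μ=2.2, E[X²]=7.04; II: μ=8.5, E[X²]=80.5; III: μ=0.492537, E[X²]=0.977723; IV: μ=3.34783, E[X²]=25.7637.
E[X] = 0.2·2.2 + 0.4·8.5 + 0.2·0.492537 + 0.2·3.34783 = 4.60807.
E[X²] = 0.2·7.04 + 0.4·80.5 + 0.2·0.977723 + 0.2·25.7637 = 38.9563.
Var(X) = E[X²] − (E[X])² = 38.9563 − 21.2343 = 17.722.
SD(X) = √17.722 = 4.20974.

4.2097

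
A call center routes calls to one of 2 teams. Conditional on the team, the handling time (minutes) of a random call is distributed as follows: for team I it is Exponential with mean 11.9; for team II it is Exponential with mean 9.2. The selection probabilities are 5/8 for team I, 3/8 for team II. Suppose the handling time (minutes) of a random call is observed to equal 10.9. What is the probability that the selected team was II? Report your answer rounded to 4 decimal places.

0.3723

Likelihoods f(10.9 | ·): I: 0.0336243; II: 0.0332405.
Posterior ∝ prior × likelihood. Numerator for II: 0.375·0.0332405 = 0.0124652.
Normalizing constant: 0.625·0.0336243 + 0.375·0.0332405 = 0.0334804.
P(II | observation) = 0.0124652 / 0.0334804 = 0.372313.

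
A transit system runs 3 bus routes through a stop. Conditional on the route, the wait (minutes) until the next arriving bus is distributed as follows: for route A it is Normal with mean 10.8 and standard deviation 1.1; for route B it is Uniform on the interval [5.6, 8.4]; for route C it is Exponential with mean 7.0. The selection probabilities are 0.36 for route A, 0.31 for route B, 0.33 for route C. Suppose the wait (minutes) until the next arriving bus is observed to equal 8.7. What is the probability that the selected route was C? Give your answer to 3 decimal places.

Likelihoods f(8.7 | ·): A: 0.0586268; B: 0; C: 0.0412227.
Posterior ∝ prior × likelihood. Numerator for C: 0.33·0.0412227 = 0.0136035.
Normalizing constant: 0.36·0.0586268 + 0.31·0 + 0.33·0.0412227 = 0.0347091.
P(C | observation) = 0.0136035 / 0.0347091 = 0.391928.

0.392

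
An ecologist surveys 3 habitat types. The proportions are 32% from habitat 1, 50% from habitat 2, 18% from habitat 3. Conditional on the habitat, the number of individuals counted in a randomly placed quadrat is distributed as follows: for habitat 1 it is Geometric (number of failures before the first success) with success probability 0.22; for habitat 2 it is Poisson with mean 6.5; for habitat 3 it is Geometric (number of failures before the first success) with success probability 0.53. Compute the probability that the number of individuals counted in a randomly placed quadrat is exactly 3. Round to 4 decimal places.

Conditional on each habitat, P(X = 3): 1: 0.104401; 2: 0.0688137; 3: 0.0550262.
By total probability, P(X = 3) = 0.32·0.104401 + 0.5·0.0688137 + 0.18·0.0550262 = 0.07772.

0.0777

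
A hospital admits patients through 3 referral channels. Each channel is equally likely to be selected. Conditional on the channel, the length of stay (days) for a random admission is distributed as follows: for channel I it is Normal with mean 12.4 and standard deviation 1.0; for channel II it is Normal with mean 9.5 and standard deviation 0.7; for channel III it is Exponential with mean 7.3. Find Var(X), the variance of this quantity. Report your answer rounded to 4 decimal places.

Per component, I: μ=12.4, E[X²]=154.76; II: μ=9.5, E[X²]=90.74; III: μ=7.3, E[X²]=106.58.
E[X] = 0.333333·12.4 + 0.333333·9.5 + 0.333333·7.3 = 9.73333.
E[X²] = 0.333333·154.76 + 0.333333·90.74 + 0.333333·106.58 = 117.36.
Var(X) = E[X²] − (E[X])² = 117.36 − 94.7378 = 22.6222.

22.6222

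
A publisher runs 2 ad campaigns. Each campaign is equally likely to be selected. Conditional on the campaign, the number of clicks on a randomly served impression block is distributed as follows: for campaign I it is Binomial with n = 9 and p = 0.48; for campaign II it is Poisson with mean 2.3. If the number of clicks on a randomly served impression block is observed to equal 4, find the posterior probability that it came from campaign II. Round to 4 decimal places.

0.3149

Likelihoods P(X=4 | ·): I: 0.254303; II: 0.116902.
Posterior ∝ prior × likelihood. Numerator for II: 0.5·0.116902 = 0.0584511.
Normalizing constant: 0.5·0.254303 + 0.5·0.116902 = 0.185603.
P(II | observation) = 0.0584511 / 0.185603 = 0.314926.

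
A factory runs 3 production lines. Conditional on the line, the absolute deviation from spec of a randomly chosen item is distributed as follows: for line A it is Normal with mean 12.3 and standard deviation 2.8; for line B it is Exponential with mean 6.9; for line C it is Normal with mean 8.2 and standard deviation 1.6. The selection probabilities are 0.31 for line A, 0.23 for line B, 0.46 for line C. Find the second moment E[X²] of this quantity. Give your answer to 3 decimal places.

For each component E[X²] = Var + (mean)², giving A: 159.13; B: 95.22; C: 69.8.
Overall E[X²] = 0.31·159.13 + 0.23·95.22 + 0.46·69.8 = 103.339.

103.339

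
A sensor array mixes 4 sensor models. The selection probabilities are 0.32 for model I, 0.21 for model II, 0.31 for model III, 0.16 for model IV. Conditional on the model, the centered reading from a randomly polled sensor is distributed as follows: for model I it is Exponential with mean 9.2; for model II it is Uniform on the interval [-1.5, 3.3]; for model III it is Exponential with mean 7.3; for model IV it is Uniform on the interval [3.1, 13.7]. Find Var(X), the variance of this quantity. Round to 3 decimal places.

Per component, I: μ=9.2, E[X²]=169.28; II: μ=0.9, E[X²]=2.73; III: μ=7.3, E[X²]=106.58; IV: μ=8.4, E[X²]=79.9233.
E[X] = 0.32·9.2 + 0.21·0.9 + 0.31·7.3 + 0.16·8.4 = 6.74.
E[X²] = 0.32·169.28 + 0.21·2.73 + 0.31·106.58 + 0.16·79.9233 = 100.57.
Var(X) = E[X²] − (E[X])² = 100.57 − 45.4276 = 55.1428.

55.143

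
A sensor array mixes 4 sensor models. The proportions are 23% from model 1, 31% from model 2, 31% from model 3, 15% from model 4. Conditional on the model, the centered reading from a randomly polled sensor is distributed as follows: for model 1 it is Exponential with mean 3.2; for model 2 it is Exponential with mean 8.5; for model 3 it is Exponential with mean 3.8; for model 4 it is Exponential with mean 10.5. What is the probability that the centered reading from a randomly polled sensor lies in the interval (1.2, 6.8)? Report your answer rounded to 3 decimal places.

Conditional on each model, P(1.2 < X < 6.8): 1: 0.567856; 2: 0.419007; 3: 0.562165; 4: 0.368713.
By total probability, P(1.2 < X < 6.8) = 0.23·0.567856 + 0.31·0.419007 + 0.31·0.562165 + 0.15·0.368713 = 0.490077.

0.490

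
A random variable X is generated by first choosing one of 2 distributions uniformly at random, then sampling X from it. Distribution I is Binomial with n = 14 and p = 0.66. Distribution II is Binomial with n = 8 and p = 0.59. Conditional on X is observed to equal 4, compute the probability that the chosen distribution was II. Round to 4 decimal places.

0.9839

Likelihoods P(X=4 | ·): I: 0.00392102; II: 0.239685.
Posterior ∝ prior × likelihood. Numerator for II: 0.5·0.239685 = 0.119843.
Normalizing constant: 0.5·0.00392102 + 0.5·0.239685 = 0.121803.
P(II | observation) = 0.119843 / 0.121803 = 0.983904.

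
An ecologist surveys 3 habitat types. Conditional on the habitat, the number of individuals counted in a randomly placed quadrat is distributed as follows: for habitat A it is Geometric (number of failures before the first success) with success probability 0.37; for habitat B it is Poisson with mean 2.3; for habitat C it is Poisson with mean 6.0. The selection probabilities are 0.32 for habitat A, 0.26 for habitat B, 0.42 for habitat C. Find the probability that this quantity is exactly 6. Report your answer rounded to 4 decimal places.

0.0802

Conditional on each habitat, P(X = 6): A: 0.0231337; B: 0.0206138; C: 0.160623.
By total probability, P(X = 6) = 0.32·0.0231337 + 0.26·0.0206138 + 0.42·0.160623 = 0.0802241.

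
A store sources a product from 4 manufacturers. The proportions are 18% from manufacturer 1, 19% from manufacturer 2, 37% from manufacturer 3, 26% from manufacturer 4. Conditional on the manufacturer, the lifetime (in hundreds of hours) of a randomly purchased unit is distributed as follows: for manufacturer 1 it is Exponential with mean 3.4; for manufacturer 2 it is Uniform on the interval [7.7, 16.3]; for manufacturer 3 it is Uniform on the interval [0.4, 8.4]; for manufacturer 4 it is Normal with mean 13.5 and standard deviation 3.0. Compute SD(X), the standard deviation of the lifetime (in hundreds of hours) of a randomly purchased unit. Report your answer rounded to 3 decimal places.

Per component, 1: μ=3.4, E[X²]=23.12; 2: μ=12, E[X²]=150.163; 3: μ=4.4, E[X²]=24.6933; 4: μ=13.5, E[X²]=191.25.
E[X] = 0.18·3.4 + 0.19·12 + 0.37·4.4 + 0.26·13.5 = 8.03.
E[X²] = 0.18·23.12 + 0.19·150.163 + 0.37·24.6933 + 0.26·191.25 = 91.5542.
Var(X) = E[X²] − (E[X])² = 91.5542 − 64.4809 = 27.0733.
SD(X) = √27.0733 = 5.2032.

5.203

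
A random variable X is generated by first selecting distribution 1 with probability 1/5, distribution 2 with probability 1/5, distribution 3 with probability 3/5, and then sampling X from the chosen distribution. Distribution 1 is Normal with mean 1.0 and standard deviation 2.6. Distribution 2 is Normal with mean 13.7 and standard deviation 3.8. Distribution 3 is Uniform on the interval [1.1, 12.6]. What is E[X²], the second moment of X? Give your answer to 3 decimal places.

For each component E[X²] = Var + (mean)², giving 1: 7.76; 2: 202.13; 3: 57.9433.
Overall E[X²] = 0.2·7.76 + 0.2·202.13 + 0.6·57.9433 = 76.744.

76.744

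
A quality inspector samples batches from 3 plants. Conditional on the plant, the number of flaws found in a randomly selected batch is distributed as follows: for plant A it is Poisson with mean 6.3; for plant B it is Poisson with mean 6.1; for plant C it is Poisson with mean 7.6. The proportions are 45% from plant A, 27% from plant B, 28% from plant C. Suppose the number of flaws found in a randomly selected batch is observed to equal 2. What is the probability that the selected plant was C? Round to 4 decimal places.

0.1276

Likelihoods P(X=2 | ·): A: 0.0364415; B: 0.0417286; C: 0.014453.
Posterior ∝ prior × likelihood. Numerator for C: 0.28·0.014453 = 0.00404685.
Normalizing constant: 0.45·0.0364415 + 0.27·0.0417286 + 0.28·0.014453 = 0.0317122.
P(C | observation) = 0.00404685 / 0.0317122 = 0.127612.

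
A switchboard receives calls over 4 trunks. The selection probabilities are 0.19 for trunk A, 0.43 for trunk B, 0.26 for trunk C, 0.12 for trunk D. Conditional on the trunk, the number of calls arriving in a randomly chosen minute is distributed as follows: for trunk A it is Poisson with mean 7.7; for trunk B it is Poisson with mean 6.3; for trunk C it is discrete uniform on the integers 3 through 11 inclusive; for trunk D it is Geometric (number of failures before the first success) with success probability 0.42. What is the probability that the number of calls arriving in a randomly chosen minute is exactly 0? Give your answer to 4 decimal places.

Conditional on each trunk, P(X = 0): A: 0.000452827; B: 0.0018363; C: 0; D: 0.42.
By total probability, P(X = 0) = 0.19·0.000452827 + 0.43·0.0018363 + 0.26·0 + 0.12·0.42 = 0.0512756.

0.0513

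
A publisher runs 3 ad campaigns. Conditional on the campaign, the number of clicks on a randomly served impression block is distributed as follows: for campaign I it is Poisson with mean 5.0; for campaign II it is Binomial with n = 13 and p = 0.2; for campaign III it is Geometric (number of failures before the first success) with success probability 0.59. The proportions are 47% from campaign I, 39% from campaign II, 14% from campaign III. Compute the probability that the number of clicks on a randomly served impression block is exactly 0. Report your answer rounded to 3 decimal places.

Conditional on each campaign, P(X = 0): I: 0.00673795; II: 0.0549756; III: 0.59.
By total probability, P(X = 0) = 0.47·0.00673795 + 0.39·0.0549756 + 0.14·0.59 = 0.107207.

0.107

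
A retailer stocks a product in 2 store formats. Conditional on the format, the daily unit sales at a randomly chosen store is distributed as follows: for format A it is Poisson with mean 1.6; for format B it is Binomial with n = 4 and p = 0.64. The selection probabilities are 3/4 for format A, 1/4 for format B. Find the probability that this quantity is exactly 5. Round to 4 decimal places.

0.0132

Conditional on each format, P(X = 5): A: 0.017642; B: 0.
By total probability, P(X = 5) = 0.75·0.017642 + 0.25·0 = 0.0132315.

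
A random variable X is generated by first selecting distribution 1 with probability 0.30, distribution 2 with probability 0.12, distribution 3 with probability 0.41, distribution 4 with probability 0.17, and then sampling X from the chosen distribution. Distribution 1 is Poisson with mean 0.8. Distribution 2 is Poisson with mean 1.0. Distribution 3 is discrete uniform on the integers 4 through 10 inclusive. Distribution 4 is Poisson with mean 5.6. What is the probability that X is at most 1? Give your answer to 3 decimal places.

Conditional on each component, P(X ≤ 1): 1: 0.808792; 2: 0.735759; 3: 0; 4: 0.0244059.
By total probability, P(X ≤ 1) = 0.3·0.808792 + 0.12·0.735759 + 0.41·0 + 0.17·0.0244059 = 0.335078.

0.335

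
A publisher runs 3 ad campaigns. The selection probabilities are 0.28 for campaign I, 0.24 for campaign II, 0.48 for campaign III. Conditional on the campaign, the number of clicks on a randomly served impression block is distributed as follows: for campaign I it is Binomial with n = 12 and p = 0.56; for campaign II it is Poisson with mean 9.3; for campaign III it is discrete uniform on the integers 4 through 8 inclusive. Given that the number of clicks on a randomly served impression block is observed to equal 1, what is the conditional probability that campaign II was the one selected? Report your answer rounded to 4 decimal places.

0.4754

Likelihoods P(X=1 | ·): I: 0.000804172; II: 0.000850245; III: 0.
Posterior ∝ prior × likelihood. Numerator for II: 0.24·0.000850245 = 0.000204059.
Normalizing constant: 0.28·0.000804172 + 0.24·0.000850245 + 0.48·0 = 0.000429227.
P(II | observation) = 0.000204059 / 0.000429227 = 0.47541.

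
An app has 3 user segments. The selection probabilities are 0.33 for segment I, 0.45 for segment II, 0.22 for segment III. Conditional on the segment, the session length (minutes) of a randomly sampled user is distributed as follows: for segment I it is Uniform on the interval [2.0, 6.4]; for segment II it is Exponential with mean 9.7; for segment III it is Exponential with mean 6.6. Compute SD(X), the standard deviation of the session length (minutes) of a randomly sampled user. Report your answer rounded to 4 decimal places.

7.6366

Per component, I: μ=4.2, E[X²]=19.2533; II: μ=9.7, E[X²]=188.18; III: μ=6.6, E[X²]=87.12.
E[X] = 0.33·4.2 + 0.45·9.7 + 0.22·6.6 = 7.203.
E[X²] = 0.33·19.2533 + 0.45·188.18 + 0.22·87.12 = 110.201.
Var(X) = E[X²] − (E[X])² = 110.201 − 51.8832 = 58.3178.
SD(X) = √58.3178 = 7.63661.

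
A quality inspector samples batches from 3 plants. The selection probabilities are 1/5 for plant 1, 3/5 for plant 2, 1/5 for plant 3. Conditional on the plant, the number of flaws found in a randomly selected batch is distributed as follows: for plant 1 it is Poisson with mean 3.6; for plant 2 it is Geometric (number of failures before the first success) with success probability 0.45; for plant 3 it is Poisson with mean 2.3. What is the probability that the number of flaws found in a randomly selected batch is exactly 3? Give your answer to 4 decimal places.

0.1281

Conditional on each plant, P(X = 3): 1: 0.212469; 2: 0.0748688; 3: 0.203308.
By total probability, P(X = 3) = 0.2·0.212469 + 0.6·0.0748688 + 0.2·0.203308 = 0.128077.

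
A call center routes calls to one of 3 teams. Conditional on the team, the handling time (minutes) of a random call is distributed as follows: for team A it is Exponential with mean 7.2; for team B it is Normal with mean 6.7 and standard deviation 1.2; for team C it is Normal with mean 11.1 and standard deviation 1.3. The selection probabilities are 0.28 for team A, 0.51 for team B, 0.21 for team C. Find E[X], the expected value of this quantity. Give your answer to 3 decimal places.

Component means — A: 7.2; B: 6.7; C: 11.1.
E[X] = 0.28·7.2 + 0.51·6.7 + 0.21·11.1 = 7.764.

7.764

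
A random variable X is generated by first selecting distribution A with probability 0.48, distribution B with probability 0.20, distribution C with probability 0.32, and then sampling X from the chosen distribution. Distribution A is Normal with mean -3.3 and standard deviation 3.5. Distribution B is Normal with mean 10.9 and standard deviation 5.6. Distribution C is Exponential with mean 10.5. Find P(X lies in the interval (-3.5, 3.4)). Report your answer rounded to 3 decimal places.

0.343

Conditional on each component, P(-3.5 < X < 3.4): A: 0.494992; B: 0.0851748; C: 0.276612.
By total probability, P(-3.5 < X < 3.4) = 0.48·0.494992 + 0.2·0.0851748 + 0.32·0.276612 = 0.343147.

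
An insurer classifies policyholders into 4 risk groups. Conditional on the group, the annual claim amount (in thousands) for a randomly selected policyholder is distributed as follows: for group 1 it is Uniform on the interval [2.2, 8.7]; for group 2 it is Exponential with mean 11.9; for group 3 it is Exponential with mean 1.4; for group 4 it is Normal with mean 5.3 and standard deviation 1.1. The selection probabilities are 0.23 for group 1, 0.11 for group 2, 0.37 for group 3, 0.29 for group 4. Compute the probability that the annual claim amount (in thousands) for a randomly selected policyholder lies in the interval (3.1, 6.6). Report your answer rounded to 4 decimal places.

0.4315

Conditional on each group, P(3.1 < X < 6.6): 1: 0.538462; 2: 0.196374; 3: 0.100265; 4: 0.858611.
By total probability, P(3.1 < X < 6.6) = 0.23·0.538462 + 0.11·0.196374 + 0.37·0.100265 + 0.29·0.858611 = 0.431543.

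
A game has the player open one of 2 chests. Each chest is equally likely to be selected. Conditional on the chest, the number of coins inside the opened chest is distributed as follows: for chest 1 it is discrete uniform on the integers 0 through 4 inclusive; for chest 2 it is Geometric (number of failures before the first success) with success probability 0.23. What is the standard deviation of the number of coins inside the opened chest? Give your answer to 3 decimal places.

Per component, 1: μ=2, E[X²]=6; 2: μ=3.34783, E[X²]=25.7637.
E[X] = 0.5·2 + 0.5·3.34783 = 2.67391.
E[X²] = 0.5·6 + 0.5·25.7637 = 15.8819.
Var(X) = E[X²] − (E[X])² = 15.8819 − 7.14981 = 8.73204.
SD(X) = √8.73204 = 2.955.

2.955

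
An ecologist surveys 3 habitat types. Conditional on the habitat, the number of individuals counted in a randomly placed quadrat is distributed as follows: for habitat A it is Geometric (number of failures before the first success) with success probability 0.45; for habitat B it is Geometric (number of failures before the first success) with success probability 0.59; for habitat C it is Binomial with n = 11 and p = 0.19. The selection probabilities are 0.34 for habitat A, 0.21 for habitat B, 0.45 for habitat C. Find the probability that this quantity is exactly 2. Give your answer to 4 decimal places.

Conditional on each habitat, P(X = 2): A: 0.136125; B: 0.099179; C: 0.298013.
By total probability, P(X = 2) = 0.34·0.136125 + 0.21·0.099179 + 0.45·0.298013 = 0.201216.

0.2012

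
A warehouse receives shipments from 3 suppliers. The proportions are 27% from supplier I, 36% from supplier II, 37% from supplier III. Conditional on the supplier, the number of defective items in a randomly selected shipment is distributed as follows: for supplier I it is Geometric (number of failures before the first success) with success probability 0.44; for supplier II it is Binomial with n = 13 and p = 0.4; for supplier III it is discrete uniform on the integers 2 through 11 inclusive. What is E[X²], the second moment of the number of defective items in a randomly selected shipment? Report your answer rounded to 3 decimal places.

For each component E[X²] = Var + (mean)², giving I: 4.5124; II: 30.16; III: 50.5.
Overall E[X²] = 0.27·4.5124 + 0.36·30.16 + 0.37·50.5 = 30.7609.

30.761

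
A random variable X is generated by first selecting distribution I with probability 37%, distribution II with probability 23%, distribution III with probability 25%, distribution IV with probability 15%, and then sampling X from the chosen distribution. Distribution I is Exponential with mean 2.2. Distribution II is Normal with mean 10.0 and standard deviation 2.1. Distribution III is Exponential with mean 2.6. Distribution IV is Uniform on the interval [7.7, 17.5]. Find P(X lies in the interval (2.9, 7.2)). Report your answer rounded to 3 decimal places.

Conditional on each component, P(2.9 < X < 7.2): I: 0.229719; II: 0.09085; III: 0.265079; IV: 0.
By total probability, P(2.9 < X < 7.2) = 0.37·0.229719 + 0.23·0.09085 + 0.25·0.265079 + 0.15·0 = 0.172161.

0.172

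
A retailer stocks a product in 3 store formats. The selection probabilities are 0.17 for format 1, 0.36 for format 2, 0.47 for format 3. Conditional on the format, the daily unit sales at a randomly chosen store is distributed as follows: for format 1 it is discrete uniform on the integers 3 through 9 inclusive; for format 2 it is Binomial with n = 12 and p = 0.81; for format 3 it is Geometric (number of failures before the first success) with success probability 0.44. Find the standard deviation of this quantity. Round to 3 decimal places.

Per component, 1: μ=6, E[X²]=40; 2: μ=9.72, E[X²]=96.3252; 3: μ=1.27273, E[X²]=4.5124.
E[X] = 0.17·6 + 0.36·9.72 + 0.47·1.27273 = 5.11738.
E[X²] = 0.17·40 + 0.36·96.3252 + 0.47·4.5124 = 43.5979.
Var(X) = E[X²] − (E[X])² = 43.5979 − 26.1876 = 17.4103.
SD(X) = √17.4103 = 4.17257.

4.173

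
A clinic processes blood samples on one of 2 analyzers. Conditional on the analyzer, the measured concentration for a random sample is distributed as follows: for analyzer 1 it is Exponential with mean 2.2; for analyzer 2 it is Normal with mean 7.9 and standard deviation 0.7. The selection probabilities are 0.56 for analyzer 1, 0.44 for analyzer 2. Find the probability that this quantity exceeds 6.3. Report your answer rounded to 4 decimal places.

0.4671

Conditional on each analyzer, P(X > 6.3): 1: 0.0570609; 2: 0.988865.
By total probability, P(X > 6.3) = 0.56·0.0570609 + 0.44·0.988865 = 0.467054.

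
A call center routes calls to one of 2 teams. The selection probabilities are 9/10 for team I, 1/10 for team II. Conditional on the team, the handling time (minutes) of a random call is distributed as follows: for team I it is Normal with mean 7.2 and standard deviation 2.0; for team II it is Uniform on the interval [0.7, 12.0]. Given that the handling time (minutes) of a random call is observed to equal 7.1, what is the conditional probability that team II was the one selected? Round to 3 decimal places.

0.047

Likelihoods f(7.1 | ·): I: 0.199222; II: 0.0884956.
Posterior ∝ prior × likelihood. Numerator for II: 0.1·0.0884956 = 0.00884956.
Normalizing constant: 0.9·0.199222 + 0.1·0.0884956 = 0.188149.
P(II | observation) = 0.00884956 / 0.188149 = 0.0470348.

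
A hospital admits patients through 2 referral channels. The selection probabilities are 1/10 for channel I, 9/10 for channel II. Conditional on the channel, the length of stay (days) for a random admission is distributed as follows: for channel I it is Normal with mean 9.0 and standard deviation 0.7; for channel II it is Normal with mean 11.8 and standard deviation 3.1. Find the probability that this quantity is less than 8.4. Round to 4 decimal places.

0.1423

Conditional on each channel, P(X < 8.4): I: 0.195683; II: 0.13637.
By total probability, P(X < 8.4) = 0.1·0.195683 + 0.9·0.13637 = 0.142301.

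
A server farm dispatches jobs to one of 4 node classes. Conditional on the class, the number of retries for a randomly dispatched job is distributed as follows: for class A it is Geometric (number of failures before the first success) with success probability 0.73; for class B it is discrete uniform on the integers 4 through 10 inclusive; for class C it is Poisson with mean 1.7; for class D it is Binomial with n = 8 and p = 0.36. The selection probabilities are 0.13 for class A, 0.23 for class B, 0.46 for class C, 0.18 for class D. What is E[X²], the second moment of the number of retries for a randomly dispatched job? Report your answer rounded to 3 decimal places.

16.210

For each component E[X²] = Var + (mean)², giving A: 0.64346; B: 53; C: 4.59; D: 10.1376.
Overall E[X²] = 0.13·0.64346 + 0.23·53 + 0.46·4.59 + 0.18·10.1376 = 16.2098.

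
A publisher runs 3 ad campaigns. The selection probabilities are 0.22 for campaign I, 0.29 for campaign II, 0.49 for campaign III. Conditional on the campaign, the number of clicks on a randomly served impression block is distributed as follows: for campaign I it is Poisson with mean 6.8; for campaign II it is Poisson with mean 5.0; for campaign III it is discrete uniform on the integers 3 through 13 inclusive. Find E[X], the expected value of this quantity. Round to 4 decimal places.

Component means — I: 6.8; II: 5; III: 8.
E[X] = 0.22·6.8 + 0.29·5 + 0.49·8 = 6.866.

6.8660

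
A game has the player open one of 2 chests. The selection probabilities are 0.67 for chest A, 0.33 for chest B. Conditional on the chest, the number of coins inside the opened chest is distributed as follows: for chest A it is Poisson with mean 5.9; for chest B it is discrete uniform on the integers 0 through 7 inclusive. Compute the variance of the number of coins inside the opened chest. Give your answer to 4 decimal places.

6.9590

Per component, A: μ=5.9, E[X²]=40.71; B: μ=3.5, E[X²]=17.5.
E[X] = 0.67·5.9 + 0.33·3.5 = 5.108.
E[X²] = 0.67·40.71 + 0.33·17.5 = 33.0507.
Var(X) = E[X²] − (E[X])² = 33.0507 − 26.0917 = 6.95904.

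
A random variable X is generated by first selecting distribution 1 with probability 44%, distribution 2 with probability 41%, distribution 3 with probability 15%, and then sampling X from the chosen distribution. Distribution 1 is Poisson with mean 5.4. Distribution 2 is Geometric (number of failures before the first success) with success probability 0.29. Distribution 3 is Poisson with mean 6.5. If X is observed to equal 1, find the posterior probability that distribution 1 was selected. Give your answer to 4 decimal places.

0.1111

Likelihoods P(X=1 | ·): 1: 0.0243895; 2: 0.2059; 3: 0.00977235.
Posterior ∝ prior × likelihood. Numerator for 1: 0.44·0.0243895 = 0.0107314.
Normalizing constant: 0.44·0.0243895 + 0.41·0.2059 + 0.15·0.00977235 = 0.0966162.
P(1 | observation) = 0.0107314 / 0.0966162 = 0.111072.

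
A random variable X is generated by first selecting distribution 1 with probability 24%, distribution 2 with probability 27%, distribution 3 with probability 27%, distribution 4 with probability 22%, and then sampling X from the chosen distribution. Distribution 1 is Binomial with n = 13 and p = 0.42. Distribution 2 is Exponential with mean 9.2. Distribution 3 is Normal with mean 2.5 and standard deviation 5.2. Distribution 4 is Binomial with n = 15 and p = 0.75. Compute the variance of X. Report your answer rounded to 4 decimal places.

42.8465

Per component, 1: μ=5.46, E[X²]=32.9784; 2: μ=9.2, E[X²]=169.28; 3: μ=2.5, E[X²]=33.29; 4: μ=11.25, E[X²]=129.375.
E[X] = 0.24·5.46 + 0.27·9.2 + 0.27·2.5 + 0.22·11.25 = 6.9444.
E[X²] = 0.24·32.9784 + 0.27·169.28 + 0.27·33.29 + 0.22·129.375 = 91.0712.
Var(X) = E[X²] − (E[X])² = 91.0712 − 48.2247 = 42.8465.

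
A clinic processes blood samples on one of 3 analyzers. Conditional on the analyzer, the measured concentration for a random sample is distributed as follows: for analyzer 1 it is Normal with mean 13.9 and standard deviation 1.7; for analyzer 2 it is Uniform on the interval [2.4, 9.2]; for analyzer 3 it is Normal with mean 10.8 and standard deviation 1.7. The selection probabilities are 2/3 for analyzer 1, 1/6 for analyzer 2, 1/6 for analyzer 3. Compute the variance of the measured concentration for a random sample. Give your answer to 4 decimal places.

Per component, 1: μ=13.9, E[X²]=196.1; 2: μ=5.8, E[X²]=37.4933; 3: μ=10.8, E[X²]=119.53.
E[X] = 0.666667·13.9 + 0.166667·5.8 + 0.166667·10.8 = 12.0333.
E[X²] = 0.666667·196.1 + 0.166667·37.4933 + 0.166667·119.53 = 156.904.
Var(X) = E[X²] − (E[X])² = 156.904 − 144.801 = 12.1028.

12.1028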